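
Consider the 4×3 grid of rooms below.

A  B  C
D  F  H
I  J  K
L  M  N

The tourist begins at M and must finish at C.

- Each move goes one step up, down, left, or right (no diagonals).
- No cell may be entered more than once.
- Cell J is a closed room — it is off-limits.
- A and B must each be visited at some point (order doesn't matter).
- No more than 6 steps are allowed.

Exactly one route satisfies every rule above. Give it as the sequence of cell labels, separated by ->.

M -> L -> I -> D -> A -> B -> C

The 6-move cap with required stops at A, B leaves no slack for detours.
Route from M: left 1 to L, up 3 to A, right 2 to C — 6 moves in all.
Check: all required cells visited; 6 ≤ 6 moves.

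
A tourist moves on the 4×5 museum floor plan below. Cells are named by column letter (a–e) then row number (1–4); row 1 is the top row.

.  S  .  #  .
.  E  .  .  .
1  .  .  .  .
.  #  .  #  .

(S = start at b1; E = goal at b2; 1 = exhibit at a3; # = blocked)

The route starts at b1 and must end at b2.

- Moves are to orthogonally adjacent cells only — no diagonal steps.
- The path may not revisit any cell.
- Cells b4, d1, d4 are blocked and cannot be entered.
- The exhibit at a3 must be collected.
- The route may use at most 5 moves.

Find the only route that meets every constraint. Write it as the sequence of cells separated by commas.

b1, a1, a2, a3, b3, b2

The budget equals the shortest possible length, so every move has to be on a shortest route through the required cells.
Route from b1: left 1 to a1, down 2 to a3, right 1 to b3, up 1 to b2 — 5 moves in all.
Check: all required cells visited; 5 ≤ 5 moves.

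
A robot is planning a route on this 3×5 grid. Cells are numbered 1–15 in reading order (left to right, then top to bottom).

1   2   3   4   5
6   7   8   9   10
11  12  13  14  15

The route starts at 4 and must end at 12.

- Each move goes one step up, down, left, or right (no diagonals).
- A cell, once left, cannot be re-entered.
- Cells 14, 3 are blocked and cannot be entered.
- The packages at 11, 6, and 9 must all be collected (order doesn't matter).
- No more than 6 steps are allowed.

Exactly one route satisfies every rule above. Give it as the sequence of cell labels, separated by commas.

4, 9, 8, 7, 6, 11, 12

The 6-move cap with required stops at 11, 6, 9 leaves no slack for detours.
Route from 4: down 1 to 9, left 3 to 6, down 1 to 11, right 1 to 12 — 6 moves in all.
Check: all required cells visited; 6 ≤ 6 moves.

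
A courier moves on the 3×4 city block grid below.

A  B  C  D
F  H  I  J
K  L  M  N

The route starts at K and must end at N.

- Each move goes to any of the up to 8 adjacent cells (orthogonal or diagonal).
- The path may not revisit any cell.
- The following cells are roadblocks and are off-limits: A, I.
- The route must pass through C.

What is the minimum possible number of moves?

Any route passes through C somewhere between K and N. Summing Chebyshev distances along the two legs (K → C → N) gives a lower bound of 2 + 2 = 4 moves.
A route of 4 moves achieves this: K → H → C → J → N.
Since 4 matches the lower bound, it is optimal.

4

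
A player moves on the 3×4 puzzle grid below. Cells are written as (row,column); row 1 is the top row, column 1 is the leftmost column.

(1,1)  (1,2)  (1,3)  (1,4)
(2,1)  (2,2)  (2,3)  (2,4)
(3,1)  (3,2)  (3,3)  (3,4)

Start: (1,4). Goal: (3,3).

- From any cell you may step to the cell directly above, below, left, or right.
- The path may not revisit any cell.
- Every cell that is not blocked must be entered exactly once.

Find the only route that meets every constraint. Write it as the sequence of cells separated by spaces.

(1,4) (1,3) (1,2) (1,1) (2,1) (3,1) (3,2) (2,2) (2,3) (2,4) (3,4) (3,3)

Need to visit all 12 open cells exactly once, starting at (1,4) and ending at (3,3).
Cell (3,4) has only two open neighbours ((2,4) and (3,3)), so the path must pass straight through it: one of those is the cell it's entered from and the other is where it exits.
Route from (1,4): 3× left (reaching (1,1)), 2× down (reaching (3,1)), right to (3,2), up to (2,2), 2× right (reaching (2,4)), down to (3,4), left to (3,3) — 11 moves in all.
Check: all 12 open cells covered.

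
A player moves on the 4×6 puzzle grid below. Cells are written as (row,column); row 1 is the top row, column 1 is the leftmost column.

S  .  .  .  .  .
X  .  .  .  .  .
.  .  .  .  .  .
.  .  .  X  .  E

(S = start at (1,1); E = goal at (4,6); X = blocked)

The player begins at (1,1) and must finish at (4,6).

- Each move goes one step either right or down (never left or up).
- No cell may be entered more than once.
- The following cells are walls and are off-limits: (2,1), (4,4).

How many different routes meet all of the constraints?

A right/down-only route from (1,1) to (4,6) makes exactly 3 down-moves and 5 right-moves in some order.
With no other constraints that would be C(8,3) = 56 routes.
Subtract routes through each blocked cell (inclusion–exclusion for overlaps): − through (2,1): 21 − through (4,4): 20 + through (2,1)&(4,4): 10 → 25.
That gives 25 routes.

25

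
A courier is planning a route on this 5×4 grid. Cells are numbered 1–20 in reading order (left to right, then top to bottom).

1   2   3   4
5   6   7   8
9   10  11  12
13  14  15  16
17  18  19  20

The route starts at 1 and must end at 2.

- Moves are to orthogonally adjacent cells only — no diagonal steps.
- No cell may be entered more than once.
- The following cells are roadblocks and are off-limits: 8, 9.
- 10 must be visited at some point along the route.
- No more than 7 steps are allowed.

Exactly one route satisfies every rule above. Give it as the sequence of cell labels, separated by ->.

1 -> 5 -> 6 -> 10 -> 11 -> 7 -> 3 -> 2

The 7-move cap with required stops at 10 leaves no slack for detours.
Route from 1: down 1 to 5, right 1 to 6, down 1 to 10, right 1 to 11, up 2 to 3, left 1 to 2 — 7 moves in all.
Check: all required cells visited; 7 ≤ 7 moves.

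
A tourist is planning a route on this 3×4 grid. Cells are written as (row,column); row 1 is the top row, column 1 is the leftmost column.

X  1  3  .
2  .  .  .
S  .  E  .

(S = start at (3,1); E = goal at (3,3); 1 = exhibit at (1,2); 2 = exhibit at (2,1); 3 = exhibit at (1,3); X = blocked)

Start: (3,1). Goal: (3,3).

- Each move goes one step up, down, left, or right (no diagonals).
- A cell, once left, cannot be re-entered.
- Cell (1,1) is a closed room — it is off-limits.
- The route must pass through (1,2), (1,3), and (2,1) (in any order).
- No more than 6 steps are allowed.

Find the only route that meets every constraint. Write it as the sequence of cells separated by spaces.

The budget equals the shortest possible length, so every move has to be on a shortest route through the required cells.
Route from (3,1): up to (2,1), right to (2,2), up to (1,2), right to (1,3), 2× down (reaching (3,3)) — 6 moves in all.
Check: all required cells visited; 6 ≤ 6 moves.

(3,1) (2,1) (2,2) (1,2) (1,3) (2,3) (3,3)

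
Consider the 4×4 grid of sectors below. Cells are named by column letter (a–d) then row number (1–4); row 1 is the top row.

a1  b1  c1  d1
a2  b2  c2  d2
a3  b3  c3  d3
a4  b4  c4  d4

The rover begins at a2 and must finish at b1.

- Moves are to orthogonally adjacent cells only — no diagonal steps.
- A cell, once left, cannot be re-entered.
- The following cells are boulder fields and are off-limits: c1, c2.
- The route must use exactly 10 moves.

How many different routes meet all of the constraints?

1

Need simple routes of exactly 10 moves from a2 to b1 (Manhattan distance 2, so 4 moves are spent on a detour and 4 undoing it).
Enumerating: a2 a3 a4 b4 c4 d4 d3 c3 b3 b2 b1.
That gives 1 route.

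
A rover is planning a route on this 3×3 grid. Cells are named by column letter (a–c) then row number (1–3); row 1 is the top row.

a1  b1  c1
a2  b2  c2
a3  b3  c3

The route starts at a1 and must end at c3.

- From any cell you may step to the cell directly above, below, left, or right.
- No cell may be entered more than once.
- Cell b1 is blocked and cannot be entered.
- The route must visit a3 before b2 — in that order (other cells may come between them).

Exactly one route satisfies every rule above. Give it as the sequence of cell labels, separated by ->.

The waypoints must appear in the order a3, b2, with no cell reused.
Route from a1: down 2 to a3, right 1 to b3, up 1 to b2, right 1 to c2, down 1 to c3 — 6 moves in all.
Check: order respected (a3 at step 2, b2 at step 4).

a1 -> a2 -> a3 -> b3 -> b2 -> c2 -> c3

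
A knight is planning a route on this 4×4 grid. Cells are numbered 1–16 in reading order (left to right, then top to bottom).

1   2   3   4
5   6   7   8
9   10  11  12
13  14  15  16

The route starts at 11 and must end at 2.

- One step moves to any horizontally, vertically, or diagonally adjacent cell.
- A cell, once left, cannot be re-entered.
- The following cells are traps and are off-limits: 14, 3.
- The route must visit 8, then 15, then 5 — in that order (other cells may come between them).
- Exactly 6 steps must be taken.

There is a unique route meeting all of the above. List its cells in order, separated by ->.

The waypoints must appear in the order 8, 15, 5, with no cell reused.
Route from 11: up-right to 8, down to 12, down-left to 15, 2× up-left (reaching 5), up-right to 2 — 6 moves in all.
Check: order respected (8 at step 1, 15 at step 3, 5 at step 5); 6 moves as required.

11 -> 8 -> 12 -> 15 -> 10 -> 5 -> 2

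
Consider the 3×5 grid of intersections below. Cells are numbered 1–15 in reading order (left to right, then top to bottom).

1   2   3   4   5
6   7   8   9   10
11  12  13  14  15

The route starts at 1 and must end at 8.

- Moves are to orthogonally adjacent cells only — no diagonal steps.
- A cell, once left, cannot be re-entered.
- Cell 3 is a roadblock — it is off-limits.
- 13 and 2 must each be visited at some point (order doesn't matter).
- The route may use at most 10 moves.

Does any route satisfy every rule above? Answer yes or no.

yes

One route that works: 1 → 2 → 7 → 12 → 13 → 8.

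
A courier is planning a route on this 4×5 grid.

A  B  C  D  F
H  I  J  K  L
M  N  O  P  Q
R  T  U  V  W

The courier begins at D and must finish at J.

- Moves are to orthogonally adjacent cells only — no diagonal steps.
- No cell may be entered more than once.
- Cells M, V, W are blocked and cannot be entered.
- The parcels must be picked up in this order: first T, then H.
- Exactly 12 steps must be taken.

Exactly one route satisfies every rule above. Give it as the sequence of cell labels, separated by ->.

The waypoints must appear in the order T, H, with no cell reused.
Route from D: down 2 to P, left 1 to O, down 1 to U, left 1 to T, up 2 to I, left 1 to H, up 1 to A, right 2 to C, down 1 to J — 12 moves in all.
Check: order respected (T at step 5, H at step 8); 12 moves as required.

D -> K -> P -> O -> U -> T -> N -> I -> H -> A -> B -> C -> J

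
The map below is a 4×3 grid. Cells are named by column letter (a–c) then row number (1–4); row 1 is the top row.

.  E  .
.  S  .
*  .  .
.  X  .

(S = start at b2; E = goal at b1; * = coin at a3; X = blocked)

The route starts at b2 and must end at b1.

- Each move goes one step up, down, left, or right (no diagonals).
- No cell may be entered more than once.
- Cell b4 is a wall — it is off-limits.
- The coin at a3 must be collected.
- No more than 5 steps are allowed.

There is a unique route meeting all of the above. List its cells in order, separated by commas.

b2, b3, a3, a2, a1, b1

The budget equals the shortest possible length, so every move has to be on a shortest route through the required cells.
Route from b2: down to b3, left to a3, 2× up (reaching a1), right to b1 — 5 moves in all.
Check: all required cells visited; 5 ≤ 5 moves.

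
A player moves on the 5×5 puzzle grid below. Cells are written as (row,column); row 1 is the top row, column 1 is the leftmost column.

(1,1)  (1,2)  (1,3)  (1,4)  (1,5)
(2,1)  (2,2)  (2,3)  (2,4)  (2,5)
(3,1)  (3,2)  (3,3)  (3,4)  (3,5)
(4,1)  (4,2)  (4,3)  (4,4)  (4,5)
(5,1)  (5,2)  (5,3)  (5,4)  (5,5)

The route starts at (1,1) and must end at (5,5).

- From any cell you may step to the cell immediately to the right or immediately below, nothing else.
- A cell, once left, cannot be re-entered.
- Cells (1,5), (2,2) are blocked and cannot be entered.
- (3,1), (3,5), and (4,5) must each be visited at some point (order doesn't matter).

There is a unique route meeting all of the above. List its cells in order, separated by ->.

Moves only go right or down, so the column and row indices never decrease.
Route from (1,1): 2× down (reaching (3,1)), 4× right (reaching (3,5)), 2× down (reaching (5,5)) — 8 moves in all.
Check: all required cells visited.

(1,1) -> (2,1) -> (3,1) -> (3,2) -> (3,3) -> (3,4) -> (3,5) -> (4,5) -> (5,5)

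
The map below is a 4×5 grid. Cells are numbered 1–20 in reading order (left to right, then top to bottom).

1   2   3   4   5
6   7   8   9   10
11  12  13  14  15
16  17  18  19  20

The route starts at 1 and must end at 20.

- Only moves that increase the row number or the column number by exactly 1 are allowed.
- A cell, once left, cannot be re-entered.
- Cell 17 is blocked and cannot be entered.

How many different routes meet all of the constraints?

31

A right/down-only route from 1 to 20 makes exactly 3 down-moves and 4 right-moves in some order.
With no other constraints that would be C(7,3) = 35 routes.
Subtract routes through each blocked cell (inclusion–exclusion for overlaps): − through 17: 4 → 31.
That gives 31 routes.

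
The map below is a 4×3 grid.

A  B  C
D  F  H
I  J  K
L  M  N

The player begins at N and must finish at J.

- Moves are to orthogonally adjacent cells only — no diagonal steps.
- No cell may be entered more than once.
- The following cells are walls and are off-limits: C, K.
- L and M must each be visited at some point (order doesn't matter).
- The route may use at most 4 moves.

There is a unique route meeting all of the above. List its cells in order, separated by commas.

The 4-move cap with required stops at L, M leaves no slack for detours.
Route from N: 2× left (reaching L), up to I, right to J — 4 moves in all.
Check: all required cells visited; 4 ≤ 4 moves.

N, M, L, I, J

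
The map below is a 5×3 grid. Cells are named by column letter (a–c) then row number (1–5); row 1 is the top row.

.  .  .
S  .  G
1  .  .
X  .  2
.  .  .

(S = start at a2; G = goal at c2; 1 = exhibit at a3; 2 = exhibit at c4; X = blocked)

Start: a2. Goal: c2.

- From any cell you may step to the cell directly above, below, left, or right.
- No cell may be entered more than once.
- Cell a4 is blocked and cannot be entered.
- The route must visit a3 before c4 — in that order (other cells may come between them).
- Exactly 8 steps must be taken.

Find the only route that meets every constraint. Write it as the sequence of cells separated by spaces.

The waypoints must appear in the order a3, c4, with no cell reused.
Route from a2: down to a3, right to b3, 2× down (reaching b5), right to c5, 3× up (reaching c2) — 8 moves in all.
Check: order respected (1 at step 1, 2 at step 6); 8 moves as required.

a2 a3 b3 b4 b5 c5 c4 c3 c2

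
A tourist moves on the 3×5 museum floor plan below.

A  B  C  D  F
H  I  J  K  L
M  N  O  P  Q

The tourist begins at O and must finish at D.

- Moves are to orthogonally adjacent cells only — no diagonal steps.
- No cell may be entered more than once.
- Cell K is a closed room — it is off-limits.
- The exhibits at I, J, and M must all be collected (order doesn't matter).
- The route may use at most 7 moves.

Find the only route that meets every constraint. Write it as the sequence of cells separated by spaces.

The budget equals the shortest possible length, so every move has to be on a shortest route through the required cells.
Route from O: left 2 to M, up 1 to H, right 2 to J, up 1 to C, right 1 to D — 7 moves in all.
Check: all required cells visited; 7 ≤ 7 moves.

O N M H I J C D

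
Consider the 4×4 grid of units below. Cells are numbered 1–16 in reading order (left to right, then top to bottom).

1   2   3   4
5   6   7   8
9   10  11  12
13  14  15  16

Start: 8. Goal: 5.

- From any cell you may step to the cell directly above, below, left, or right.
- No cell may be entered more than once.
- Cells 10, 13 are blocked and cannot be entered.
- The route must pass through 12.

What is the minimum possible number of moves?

Any route passes through 12 somewhere between 8 and 5. Summing Manhattan distances along the two legs (8 → 12 → 5) gives a lower bound of 1 + 4 = 5 moves.
A route of 5 moves achieves this: 8 → 12 → 11 → 7 → 6 → 5.
Since 5 matches the lower bound, it is optimal.

5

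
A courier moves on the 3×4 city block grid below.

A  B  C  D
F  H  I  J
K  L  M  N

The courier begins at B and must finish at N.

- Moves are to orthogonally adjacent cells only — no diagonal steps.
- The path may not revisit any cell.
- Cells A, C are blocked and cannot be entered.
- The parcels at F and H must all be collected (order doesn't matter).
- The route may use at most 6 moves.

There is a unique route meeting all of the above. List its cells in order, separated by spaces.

B H F K L M N

Any route must reach F and H and still end at N within 6 moves, so the order of the required stops is forced.
Route from B: down to H, left to F, down to K, 3× right (reaching N) — 6 moves in all.
Check: all required cells visited; 6 ≤ 6 moves.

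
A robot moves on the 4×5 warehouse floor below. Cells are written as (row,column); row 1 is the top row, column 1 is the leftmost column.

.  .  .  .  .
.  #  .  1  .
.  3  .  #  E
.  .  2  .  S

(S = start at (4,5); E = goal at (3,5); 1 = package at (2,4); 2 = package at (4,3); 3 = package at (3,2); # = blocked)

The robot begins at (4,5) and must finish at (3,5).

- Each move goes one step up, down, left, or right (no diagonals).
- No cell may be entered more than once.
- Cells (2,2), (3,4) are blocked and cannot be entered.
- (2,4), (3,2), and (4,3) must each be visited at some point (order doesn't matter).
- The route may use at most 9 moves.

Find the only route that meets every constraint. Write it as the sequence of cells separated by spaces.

The budget equals the shortest possible length, so every move has to be on a shortest route through the required cells.
Route from (4,5): 3× left (reaching (4,2)), up to (3,2), right to (3,3), up to (2,3), 2× right (reaching (2,5)), down to (3,5) — 9 moves in all.
Check: all required cells visited; 9 ≤ 9 moves.

(4,5) (4,4) (4,3) (4,2) (3,2) (3,3) (2,3) (2,4) (2,5) (3,5)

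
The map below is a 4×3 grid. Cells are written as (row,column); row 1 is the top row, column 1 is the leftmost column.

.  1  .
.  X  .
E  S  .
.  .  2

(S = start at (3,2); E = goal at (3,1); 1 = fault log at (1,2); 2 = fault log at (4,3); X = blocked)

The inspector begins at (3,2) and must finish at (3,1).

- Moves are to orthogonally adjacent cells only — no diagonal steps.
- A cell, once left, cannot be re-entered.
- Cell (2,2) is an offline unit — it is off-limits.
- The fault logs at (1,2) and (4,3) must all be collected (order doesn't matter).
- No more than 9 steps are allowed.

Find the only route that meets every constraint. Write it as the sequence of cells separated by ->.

(3,2) -> (4,2) -> (4,3) -> (3,3) -> (2,3) -> (1,3) -> (1,2) -> (1,1) -> (2,1) -> (3,1)

The 9-move cap with required stops at (1,2), (4,3) leaves no slack for detours.
Route from (3,2): down 1 to (4,2), right 1 to (4,3), up 3 to (1,3), left 2 to (1,1), down 2 to (3,1) — 9 moves in all.
Check: all required cells visited; 9 ≤ 9 moves.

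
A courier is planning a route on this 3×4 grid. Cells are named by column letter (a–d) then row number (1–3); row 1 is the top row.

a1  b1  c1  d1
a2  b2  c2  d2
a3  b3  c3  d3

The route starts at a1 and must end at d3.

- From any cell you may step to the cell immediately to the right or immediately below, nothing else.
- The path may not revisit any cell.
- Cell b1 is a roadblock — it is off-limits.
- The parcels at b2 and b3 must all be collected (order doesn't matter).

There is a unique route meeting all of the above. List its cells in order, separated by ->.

Moves only go right or down, so the column and row indices never decrease.
Route from a1: down 1 to a2, right 1 to b2, down 1 to b3, right 2 to d3 — 5 moves in all.
Check: all required cells visited.

a1 -> a2 -> b2 -> b3 -> c3 -> d3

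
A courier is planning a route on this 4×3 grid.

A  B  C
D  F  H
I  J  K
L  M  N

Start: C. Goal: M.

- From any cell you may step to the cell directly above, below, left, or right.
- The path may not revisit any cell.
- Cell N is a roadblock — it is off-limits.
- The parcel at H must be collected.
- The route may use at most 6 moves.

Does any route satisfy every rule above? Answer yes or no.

yes

One route that works: C → H → K → J → M.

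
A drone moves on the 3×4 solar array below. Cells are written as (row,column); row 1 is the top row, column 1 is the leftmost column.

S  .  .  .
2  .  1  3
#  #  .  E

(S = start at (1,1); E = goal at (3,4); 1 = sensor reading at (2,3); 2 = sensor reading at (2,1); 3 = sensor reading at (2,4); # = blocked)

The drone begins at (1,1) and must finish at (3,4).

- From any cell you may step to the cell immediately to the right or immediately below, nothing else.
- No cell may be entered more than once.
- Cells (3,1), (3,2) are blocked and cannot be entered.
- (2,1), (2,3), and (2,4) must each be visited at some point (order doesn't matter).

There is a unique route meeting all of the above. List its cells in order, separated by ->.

(1,1) -> (2,1) -> (2,2) -> (2,3) -> (2,4) -> (3,4)

Moves only go right or down, so the column and row indices never decrease.
Route from (1,1): down to (2,1), 3× right (reaching (2,4)), down to (3,4) — 5 moves in all.
Check: all required cells visited.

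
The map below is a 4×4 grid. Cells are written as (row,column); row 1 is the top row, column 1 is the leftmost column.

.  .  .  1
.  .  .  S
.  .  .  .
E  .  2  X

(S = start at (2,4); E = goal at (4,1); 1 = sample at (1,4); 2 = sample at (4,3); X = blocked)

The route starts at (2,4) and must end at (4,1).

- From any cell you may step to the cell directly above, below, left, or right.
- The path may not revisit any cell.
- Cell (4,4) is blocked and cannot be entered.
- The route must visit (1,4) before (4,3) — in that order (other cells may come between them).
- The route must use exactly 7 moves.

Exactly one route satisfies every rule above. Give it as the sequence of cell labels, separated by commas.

(2,4), (1,4), (1,3), (2,3), (3,3), (4,3), (4,2), (4,1)

The waypoints must appear in the order (1,4), (4,3), with no cell reused.
Route from (2,4): up 1 to (1,4), left 1 to (1,3), down 3 to (4,3), left 2 to (4,1) — 7 moves in all.
Check: order respected (1 at step 1, 2 at step 5); 7 moves as required.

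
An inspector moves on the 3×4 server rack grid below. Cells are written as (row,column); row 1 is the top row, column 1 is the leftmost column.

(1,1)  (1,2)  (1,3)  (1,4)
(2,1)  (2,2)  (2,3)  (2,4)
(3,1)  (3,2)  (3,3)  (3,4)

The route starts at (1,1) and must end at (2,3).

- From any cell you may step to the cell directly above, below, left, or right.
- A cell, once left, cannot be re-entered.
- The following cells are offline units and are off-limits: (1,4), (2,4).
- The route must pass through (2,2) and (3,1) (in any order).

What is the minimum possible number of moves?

Any route passes through (2,2) and (3,1) in some order between (1,1) and (2,3). Summing Manhattan distances along each leg and taking the cheapest ordering ((1,1) → (3,1) → (2,2) → (2,3)) gives a lower bound of 2 + 2 + 1 = 5 moves.
A route of 5 moves achieves this: (1,1) → (2,1) → (3,1) → (3,2) → (2,2) → (2,3).
Since 5 matches the lower bound, it is optimal.

5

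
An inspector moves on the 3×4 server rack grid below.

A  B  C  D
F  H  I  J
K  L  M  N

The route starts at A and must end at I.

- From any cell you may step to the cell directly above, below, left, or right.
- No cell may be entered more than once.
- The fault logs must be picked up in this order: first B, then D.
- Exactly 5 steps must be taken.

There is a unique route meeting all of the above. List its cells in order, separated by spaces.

The waypoints must appear in the order B, D, with no cell reused.
Route from A: right 3 to D, down 1 to J, left 1 to I — 5 moves in all.
Check: order respected (B at step 1, D at step 3); 5 moves as required.

A B C D J I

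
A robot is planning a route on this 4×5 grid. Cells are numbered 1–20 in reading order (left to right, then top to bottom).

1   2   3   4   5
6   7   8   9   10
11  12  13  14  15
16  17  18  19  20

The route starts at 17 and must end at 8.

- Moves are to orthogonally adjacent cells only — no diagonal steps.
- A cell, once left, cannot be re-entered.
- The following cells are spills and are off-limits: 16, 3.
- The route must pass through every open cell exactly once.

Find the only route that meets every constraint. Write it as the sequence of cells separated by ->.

Need to visit all 18 open cells exactly once, starting at 17 and ending at 8.
Cell 20 has only two open neighbours (15 and 19), so the path must pass straight through it: one of those is the cell it's entered from and the other is where it exits.
Route from 17: right 3 to 20, up 3 to 5, left 1 to 4, down 2 to 14, left 3 to 11, up 2 to 1, right 1 to 2, down 1 to 7, right 1 to 8 — 17 moves in all.
Check: all 18 open cells covered.

17 -> 18 -> 19 -> 20 -> 15 -> 10 -> 5 -> 4 -> 9 -> 14 -> 13 -> 12 -> 11 -> 6 -> 1 -> 2 -> 7 -> 8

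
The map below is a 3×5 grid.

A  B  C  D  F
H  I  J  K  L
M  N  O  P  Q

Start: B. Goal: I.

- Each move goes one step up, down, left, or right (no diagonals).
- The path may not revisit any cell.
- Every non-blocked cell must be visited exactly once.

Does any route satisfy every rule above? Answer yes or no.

Colour the cells like a checkerboard: each orthogonal step flips colour, so a Hamiltonian route alternates colours. Here there are 8 cells of one colour and 7 of the other, with start on the opposite colour to the goal — the counts and endpoints can't be arranged into an alternating sequence of length 15, so no Hamiltonian route exists.

no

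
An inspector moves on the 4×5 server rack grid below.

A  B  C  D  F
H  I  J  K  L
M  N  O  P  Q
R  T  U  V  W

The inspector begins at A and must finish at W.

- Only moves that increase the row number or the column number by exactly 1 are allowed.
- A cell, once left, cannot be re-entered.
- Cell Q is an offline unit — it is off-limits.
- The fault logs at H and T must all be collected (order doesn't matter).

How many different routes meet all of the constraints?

A right/down-only route from A to W makes exactly 3 down-moves and 4 right-moves in some order.
With no other constraints that would be C(7,3) = 35 routes.
A monotone route can only reach the required cells in the order H, T, so split there and multiply the segment counts (each segment already excludes blocked cells): A→H: 1; H→T: 3; T→W: 1; product = 3.
That gives 3 routes.

3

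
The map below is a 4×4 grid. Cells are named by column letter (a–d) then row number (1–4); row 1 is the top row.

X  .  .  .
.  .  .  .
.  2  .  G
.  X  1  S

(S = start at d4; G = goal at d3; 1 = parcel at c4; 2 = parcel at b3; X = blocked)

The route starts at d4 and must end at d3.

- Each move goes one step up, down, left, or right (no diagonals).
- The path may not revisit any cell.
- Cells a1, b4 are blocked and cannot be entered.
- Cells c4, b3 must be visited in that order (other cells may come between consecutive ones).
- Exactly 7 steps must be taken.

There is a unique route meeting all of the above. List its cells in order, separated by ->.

The waypoints must appear in the order c4, b3, with no cell reused.
Route from d4: left to c4, up to c3, left to b3, up to b2, 2× right (reaching d2), down to d3 — 7 moves in all.
Check: order respected (1 at step 1, 2 at step 3); 7 moves as required.

d4 -> c4 -> c3 -> b3 -> b2 -> c2 -> d2 -> d3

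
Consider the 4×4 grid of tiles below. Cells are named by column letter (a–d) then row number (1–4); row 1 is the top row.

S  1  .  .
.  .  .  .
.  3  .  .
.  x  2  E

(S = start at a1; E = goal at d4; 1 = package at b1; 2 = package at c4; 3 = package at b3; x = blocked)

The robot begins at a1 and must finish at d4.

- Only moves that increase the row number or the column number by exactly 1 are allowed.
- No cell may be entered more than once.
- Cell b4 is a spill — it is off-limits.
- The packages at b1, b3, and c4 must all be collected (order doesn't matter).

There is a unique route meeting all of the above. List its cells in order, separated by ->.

Moves only go right or down, so the column and row indices never decrease.
Route from a1: right 1 to b1, down 2 to b3, right 1 to c3, down 1 to c4, right 1 to d4 — 6 moves in all.
Check: all required cells visited.

a1 -> b1 -> b2 -> b3 -> c3 -> c4 -> d4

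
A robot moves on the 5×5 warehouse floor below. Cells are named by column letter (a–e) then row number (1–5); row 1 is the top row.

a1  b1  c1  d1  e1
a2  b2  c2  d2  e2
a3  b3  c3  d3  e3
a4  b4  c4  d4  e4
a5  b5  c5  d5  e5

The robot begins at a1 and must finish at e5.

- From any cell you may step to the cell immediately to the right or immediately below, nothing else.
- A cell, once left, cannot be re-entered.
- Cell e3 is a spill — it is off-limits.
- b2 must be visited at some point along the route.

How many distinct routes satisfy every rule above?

32

A right/down-only route from a1 to e5 makes exactly 4 down-moves and 4 right-moves in some order.
With no other constraints that would be C(8,4) = 70 routes.
Split at b2 and multiply the segment counts (each segment already excludes blocked cells): a1→b2: 2; b2→e5: 16; product = 32.
That gives 32 routes.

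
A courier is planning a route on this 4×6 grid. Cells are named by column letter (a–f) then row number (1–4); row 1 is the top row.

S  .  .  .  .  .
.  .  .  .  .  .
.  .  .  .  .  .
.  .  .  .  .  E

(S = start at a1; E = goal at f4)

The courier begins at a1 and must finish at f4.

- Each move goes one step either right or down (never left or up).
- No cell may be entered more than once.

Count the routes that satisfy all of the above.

A right/down-only route from a1 to f4 makes exactly 3 down-moves and 5 right-moves in some order.
With no other constraints that would be C(8,3) = 56 routes.
That gives 56 routes.

56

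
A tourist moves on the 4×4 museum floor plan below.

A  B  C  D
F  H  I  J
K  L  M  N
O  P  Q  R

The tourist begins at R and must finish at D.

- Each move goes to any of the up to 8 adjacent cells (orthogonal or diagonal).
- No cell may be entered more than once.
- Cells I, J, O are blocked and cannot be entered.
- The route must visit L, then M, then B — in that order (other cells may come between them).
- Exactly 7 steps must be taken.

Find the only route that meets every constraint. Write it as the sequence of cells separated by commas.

R, Q, L, M, H, B, C, D

The waypoints must appear in the order L, M, B, with no cell reused.
Route from R: left 1 to Q, up-left 1 to L, right 1 to M, up-left 1 to H, up 1 to B, right 2 to D — 7 moves in all.
Check: order respected (L at step 2, M at step 3, B at step 5); 7 moves as required.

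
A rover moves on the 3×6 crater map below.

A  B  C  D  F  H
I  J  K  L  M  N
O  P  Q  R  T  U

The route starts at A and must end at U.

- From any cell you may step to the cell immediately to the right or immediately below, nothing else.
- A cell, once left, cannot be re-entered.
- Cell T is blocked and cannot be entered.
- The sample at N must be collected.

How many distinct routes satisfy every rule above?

6

A right/down-only route from A to U makes exactly 2 down-moves and 5 right-moves in some order.
With no other constraints that would be C(7,2) = 21 routes.
Split at N and multiply the segment counts (each segment already excludes blocked cells): A→N: 6; N→U: 1; product = 6.
That gives 6 routes.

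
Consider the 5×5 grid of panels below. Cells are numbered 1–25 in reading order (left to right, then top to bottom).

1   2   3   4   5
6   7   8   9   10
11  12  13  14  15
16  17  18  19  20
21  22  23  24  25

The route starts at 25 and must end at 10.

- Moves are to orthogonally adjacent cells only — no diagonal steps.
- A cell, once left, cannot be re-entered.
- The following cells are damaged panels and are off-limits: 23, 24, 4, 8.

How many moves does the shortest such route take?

3

The Manhattan distance from 25 to 10 is |5−2| + |5−5| = 3, so at least 3 moves are needed.
A route of 3 moves achieves this: 25 → 20 → 15 → 10.
Since 3 matches the lower bound, it is optimal.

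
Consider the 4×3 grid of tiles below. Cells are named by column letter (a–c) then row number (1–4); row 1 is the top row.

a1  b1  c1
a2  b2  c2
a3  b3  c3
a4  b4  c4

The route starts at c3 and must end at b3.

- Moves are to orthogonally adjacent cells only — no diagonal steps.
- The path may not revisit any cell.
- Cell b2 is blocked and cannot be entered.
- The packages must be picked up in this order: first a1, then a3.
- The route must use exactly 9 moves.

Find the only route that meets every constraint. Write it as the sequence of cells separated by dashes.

The waypoints must appear in the order a1, a3, with no cell reused.
Route from c3: up 2 to c1, left 2 to a1, down 3 to a4, right 1 to b4, up 1 to b3 — 9 moves in all.
Check: order respected (a1 at step 4, a3 at step 6); 9 moves as required.

c3 - c2 - c1 - b1 - a1 - a2 - a3 - a4 - b4 - b3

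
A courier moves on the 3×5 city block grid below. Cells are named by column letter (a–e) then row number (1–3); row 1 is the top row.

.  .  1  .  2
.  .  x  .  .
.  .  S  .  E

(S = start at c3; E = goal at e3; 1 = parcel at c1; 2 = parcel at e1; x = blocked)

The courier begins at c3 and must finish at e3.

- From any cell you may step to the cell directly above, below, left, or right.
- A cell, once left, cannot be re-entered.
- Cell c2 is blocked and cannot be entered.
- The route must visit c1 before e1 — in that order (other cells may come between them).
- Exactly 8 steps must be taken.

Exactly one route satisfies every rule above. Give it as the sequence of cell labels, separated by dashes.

c3 - b3 - b2 - b1 - c1 - d1 - e1 - e2 - e3

The waypoints must appear in the order c1, e1, with no cell reused.
Route from c3: left to b3, 2× up (reaching b1), 3× right (reaching e1), 2× down (reaching e3) — 8 moves in all.
Check: order respected (1 at step 4, 2 at step 6); 8 moves as required.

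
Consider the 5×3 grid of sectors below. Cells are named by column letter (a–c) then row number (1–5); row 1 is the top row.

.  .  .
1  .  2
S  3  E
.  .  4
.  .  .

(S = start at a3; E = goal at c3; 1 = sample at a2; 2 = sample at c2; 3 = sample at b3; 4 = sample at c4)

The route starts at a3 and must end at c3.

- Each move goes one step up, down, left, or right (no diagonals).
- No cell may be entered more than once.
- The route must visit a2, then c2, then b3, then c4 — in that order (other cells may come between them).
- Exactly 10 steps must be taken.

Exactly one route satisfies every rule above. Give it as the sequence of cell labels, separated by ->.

The waypoints must appear in the order a2, c2, b3, c4, with no cell reused.
Route from a3: 2× up (reaching a1), 2× right (reaching c1), down to c2, left to b2, 2× down (reaching b4), right to c4, up to c3 — 10 moves in all.
Check: order respected (1 at step 1, 2 at step 5, 3 at step 7, 4 at step 9); 10 moves as required.

a3 -> a2 -> a1 -> b1 -> c1 -> c2 -> b2 -> b3 -> b4 -> c4 -> c3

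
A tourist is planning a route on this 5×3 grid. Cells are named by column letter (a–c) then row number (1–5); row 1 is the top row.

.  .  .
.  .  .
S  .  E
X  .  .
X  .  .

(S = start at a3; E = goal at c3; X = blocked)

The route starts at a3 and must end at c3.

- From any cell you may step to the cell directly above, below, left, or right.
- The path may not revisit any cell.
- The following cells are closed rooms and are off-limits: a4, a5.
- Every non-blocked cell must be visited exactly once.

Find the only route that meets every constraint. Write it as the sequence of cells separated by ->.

Need to visit all 13 open cells exactly once, starting at a3 and ending at c3.
Cell b5 has only two open neighbours (b4 and c5), so the path must pass straight through it: one of those is the cell it's entered from and the other is where it exits.
Route from a3: up 2 to a1, right 2 to c1, down 1 to c2, left 1 to b2, down 3 to b5, right 1 to c5, up 2 to c3 — 12 moves in all.
Check: all 13 open cells covered.

a3 -> a2 -> a1 -> b1 -> c1 -> c2 -> b2 -> b3 -> b4 -> b5 -> c5 -> c4 -> c3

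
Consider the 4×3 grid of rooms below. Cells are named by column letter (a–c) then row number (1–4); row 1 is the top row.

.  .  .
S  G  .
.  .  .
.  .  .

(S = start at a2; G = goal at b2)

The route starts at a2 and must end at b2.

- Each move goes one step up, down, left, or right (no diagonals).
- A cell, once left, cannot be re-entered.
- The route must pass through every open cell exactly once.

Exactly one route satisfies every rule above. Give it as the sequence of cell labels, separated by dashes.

Need to visit all 12 open cells exactly once, starting at a2 and ending at b2.
Route from a2: up to a1, 2× right (reaching c1), 3× down (reaching c4), 2× left (reaching a4), up to a3, right to b3, up to b2 — 11 moves in all.
Check: all 12 open cells covered.

a2 - a1 - b1 - c1 - c2 - c3 - c4 - b4 - a4 - a3 - b3 - b2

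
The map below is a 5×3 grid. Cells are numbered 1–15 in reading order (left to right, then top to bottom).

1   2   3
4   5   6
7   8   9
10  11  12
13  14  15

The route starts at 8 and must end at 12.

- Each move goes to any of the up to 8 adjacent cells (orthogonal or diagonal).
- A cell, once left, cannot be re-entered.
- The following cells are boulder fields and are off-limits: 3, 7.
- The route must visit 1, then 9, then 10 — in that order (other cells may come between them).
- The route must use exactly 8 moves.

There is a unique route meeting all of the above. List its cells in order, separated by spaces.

8 4 1 5 9 11 10 14 12

The waypoints must appear in the order 1, 9, 10, with no cell reused.
Route from 8: up-left 1 to 4, up 1 to 1, down-right 2 to 9, down-left 1 to 11, left 1 to 10, down-right 1 to 14, up-right 1 to 12 — 8 moves in all.
Check: order respected (1 at step 2, 9 at step 4, 10 at step 6); 8 moves as required.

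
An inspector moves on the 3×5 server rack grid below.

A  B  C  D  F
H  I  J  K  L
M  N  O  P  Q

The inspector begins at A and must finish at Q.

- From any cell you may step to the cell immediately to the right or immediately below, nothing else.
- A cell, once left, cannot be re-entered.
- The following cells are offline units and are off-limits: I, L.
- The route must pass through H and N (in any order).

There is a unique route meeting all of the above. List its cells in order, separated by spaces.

A H M N O P Q

Moves only go right or down, so the column and row indices never decrease.
Route from A: down 2 to M, right 4 to Q — 6 moves in all.
Check: all required cells visited.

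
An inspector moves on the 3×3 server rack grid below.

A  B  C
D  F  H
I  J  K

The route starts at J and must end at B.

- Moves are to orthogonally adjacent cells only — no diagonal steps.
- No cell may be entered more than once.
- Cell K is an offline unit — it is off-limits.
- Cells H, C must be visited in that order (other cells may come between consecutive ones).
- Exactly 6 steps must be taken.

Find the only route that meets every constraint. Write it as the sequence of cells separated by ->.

The waypoints must appear in the order H, C, with no cell reused.
Route from J: left to I, up to D, 2× right (reaching H), up to C, left to B — 6 moves in all.
Check: order respected (H at step 4, C at step 5); 6 moves as required.

J -> I -> D -> F -> H -> C -> B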